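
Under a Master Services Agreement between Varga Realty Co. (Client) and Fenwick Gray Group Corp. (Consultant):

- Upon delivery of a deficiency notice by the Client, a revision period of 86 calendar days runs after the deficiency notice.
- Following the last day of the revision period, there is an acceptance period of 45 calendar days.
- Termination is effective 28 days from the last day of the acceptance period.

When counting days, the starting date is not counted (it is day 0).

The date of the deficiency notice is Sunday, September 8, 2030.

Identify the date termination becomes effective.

February 14, 2031

Adding 86 calendar days to September 8, 2030 gives December 3, 2030, which is the last day of the revision period.
Adding 45 calendar days to December 3, 2030 gives January 17, 2031, which is the last day of the acceptance period.
The date termination becomes effective: January 17, 2031 + 28 days = February 14, 2031.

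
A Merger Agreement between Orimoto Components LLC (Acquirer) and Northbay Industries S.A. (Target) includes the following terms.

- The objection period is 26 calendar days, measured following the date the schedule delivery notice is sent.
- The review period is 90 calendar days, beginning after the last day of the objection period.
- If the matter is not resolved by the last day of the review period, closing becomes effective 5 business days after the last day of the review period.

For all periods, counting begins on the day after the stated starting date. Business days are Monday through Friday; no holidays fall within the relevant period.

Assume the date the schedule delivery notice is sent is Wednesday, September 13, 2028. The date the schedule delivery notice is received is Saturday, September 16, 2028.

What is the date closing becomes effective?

The last day of the objection period: 26 calendar days after September 13, 2028 is October 9, 2028.
Adding 90 calendar days to October 9, 2028 gives January 7, 2029, which is the last day of the review period.
The date closing becomes effective: counting 5 business days from Sunday, January 7, 2029 (Jan 8, Jan 9, Jan 10, Jan 11, Jan 12, skipping weekends) reaches Friday, January 12, 2029.

January 12, 2029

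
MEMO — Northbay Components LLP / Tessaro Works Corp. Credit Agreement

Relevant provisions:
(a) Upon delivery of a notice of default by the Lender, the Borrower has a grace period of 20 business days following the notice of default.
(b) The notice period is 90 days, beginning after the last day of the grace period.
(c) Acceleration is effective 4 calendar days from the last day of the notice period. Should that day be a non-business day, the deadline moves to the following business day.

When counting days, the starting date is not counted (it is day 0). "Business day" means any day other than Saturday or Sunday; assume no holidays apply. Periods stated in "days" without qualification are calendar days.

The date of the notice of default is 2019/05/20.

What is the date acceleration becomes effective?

2019/09/19

From Monday, 2019/05/20, 20 business days (May 21, May 22, May 23, May 24, …, Jun 13, Jun 14, Jun 17, skipping weekends) brings us to Monday, 2019/06/17, which is the last day of the grace period.
The last day of the notice period: 90 calendar days after 2019/06/17 is 2019/09/15.
Adding 4 calendar days to 2019/09/15 gives 2019/09/19, which is the date acceleration becomes effective. 2019/09/19 is a Thursday, so no roll-forward applies.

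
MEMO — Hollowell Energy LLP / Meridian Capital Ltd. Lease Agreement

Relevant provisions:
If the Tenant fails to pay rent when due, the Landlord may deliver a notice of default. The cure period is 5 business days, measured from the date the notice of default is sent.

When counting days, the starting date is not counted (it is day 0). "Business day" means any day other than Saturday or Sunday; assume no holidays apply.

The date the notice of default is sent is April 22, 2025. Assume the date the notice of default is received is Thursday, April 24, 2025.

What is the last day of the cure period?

April 29, 2025

The last day of the cure period: counting 5 business days from Tuesday, April 22, 2025 (Apr 23, Apr 24, Apr 25, Apr 28, Apr 29, skipping weekends) reaches Tuesday, April 29, 2025.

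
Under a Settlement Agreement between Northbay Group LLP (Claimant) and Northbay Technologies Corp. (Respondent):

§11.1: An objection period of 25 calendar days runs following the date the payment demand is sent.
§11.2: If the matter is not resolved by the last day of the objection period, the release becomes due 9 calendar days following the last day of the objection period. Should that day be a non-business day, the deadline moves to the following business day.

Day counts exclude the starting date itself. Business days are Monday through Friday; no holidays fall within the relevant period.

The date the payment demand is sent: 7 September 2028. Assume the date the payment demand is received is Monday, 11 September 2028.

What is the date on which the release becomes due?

11 October 2028

The last day of the objection period: 7 September 2028 + 25 days = 2 October 2028.
The date on which the release becomes due: 2 October 2028 + 9 days = 11 October 2028. 11 October 2028 is a Wednesday, so no roll-forward applies.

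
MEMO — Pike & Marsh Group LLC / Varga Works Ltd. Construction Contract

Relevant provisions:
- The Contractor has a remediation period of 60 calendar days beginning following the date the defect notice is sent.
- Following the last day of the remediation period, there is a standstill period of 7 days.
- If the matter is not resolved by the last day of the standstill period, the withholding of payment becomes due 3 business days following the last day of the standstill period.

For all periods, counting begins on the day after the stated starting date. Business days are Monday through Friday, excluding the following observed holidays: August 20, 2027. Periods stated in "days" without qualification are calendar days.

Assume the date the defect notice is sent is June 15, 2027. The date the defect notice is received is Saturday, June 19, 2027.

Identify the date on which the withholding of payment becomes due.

August 25, 2027

The last day of the remediation period: June 15, 2027 + 60 days = August 14, 2027.
The last day of the standstill period: August 14, 2027 + 7 days = August 21, 2027.
The date on which the withholding of payment becomes due: 3 business days after Saturday, August 21, 2027, skipping weekends — Aug 23, Aug 24, Aug 25 — lands on Wednesday, August 25, 2027.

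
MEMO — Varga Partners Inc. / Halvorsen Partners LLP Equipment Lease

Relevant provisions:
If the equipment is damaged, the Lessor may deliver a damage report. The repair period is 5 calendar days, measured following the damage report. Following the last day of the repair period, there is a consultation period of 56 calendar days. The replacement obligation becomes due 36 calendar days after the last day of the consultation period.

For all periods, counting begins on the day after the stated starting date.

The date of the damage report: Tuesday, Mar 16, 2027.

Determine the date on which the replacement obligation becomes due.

The last day of the repair period: 5 calendar days after Mar 16, 2027 is Mar 21, 2027.
Adding 56 calendar days to Mar 21, 2027 gives May 16, 2027, which is the last day of the consultation period.
The date on which the replacement obligation becomes due: May 16, 2027 + 36 days = Jun 21, 2027.

Jun 21, 2027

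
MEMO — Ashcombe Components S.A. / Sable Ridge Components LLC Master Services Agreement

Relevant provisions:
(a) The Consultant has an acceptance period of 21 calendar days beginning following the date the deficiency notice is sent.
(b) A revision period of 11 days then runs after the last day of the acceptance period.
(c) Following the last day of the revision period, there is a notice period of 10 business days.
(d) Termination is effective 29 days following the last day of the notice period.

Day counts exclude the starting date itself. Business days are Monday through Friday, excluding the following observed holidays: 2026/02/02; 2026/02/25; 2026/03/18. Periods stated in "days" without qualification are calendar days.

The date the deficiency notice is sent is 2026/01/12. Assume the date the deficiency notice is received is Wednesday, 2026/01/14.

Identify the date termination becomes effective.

2026/03/31

Adding 21 calendar days to 2026/01/12 gives 2026/02/02, which is the last day of the acceptance period.
The last day of the revision period: 11 calendar days after 2026/02/02 is 2026/02/13.
The last day of the notice period: 10 business days after Friday, 2026/02/13, skipping weekends and the listed holiday on Feb 25 — Feb 16, Feb 17, Feb 18, Feb 19, Feb 20, Feb 23, Feb 24, Feb 26, Feb 27, Mar 2 — lands on Monday, 2026/03/02.
The date termination becomes effective: 29 calendar days after 2026/03/02 is 2026/03/31.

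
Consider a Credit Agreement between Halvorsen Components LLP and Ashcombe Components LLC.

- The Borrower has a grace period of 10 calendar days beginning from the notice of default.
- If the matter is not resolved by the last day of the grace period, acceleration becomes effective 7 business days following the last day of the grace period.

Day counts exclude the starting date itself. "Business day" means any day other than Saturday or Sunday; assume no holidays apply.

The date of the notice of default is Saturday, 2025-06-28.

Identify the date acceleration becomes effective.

2025-07-17

The last day of the grace period: 10 calendar days after 2025-06-28 is 2025-07-08.
The date acceleration becomes effective: 7 business days after Tuesday, 2025-07-08, skipping weekends — Jul 9, Jul 10, Jul 11, Jul 14, Jul 15, Jul 16, Jul 17 — lands on Thursday, 2025-07-17.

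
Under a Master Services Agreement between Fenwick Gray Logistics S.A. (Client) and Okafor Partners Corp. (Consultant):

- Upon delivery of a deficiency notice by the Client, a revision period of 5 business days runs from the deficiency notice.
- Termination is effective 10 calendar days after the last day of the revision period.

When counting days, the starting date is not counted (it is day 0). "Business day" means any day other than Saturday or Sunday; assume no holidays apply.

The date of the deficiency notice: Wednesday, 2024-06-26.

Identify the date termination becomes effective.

2024-07-13

The last day of the revision period: counting 5 business days from Wednesday, 2024-06-26 (Jun 27, Jun 28, Jul 1, Jul 2, Jul 3, skipping weekends) reaches Wednesday, 2024-07-03.
Adding 10 calendar days to 2024-07-03 gives 2024-07-13, which is the date termination becomes effective.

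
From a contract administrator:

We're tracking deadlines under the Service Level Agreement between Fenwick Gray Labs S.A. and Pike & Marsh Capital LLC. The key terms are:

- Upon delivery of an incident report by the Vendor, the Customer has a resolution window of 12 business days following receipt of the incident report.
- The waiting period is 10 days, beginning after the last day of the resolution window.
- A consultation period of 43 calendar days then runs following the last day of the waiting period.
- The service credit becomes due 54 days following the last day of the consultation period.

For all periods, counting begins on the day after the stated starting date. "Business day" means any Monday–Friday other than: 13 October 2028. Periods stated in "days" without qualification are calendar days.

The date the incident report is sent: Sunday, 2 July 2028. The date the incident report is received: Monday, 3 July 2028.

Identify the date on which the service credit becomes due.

The last day of the resolution window: 12 business days after Monday, 3 July 2028, skipping weekends — Jul 4, Jul 5, Jul 6, Jul 7, …, Jul 17, Jul 18, Jul 19 — lands on Wednesday, 19 July 2028.
The last day of the waiting period: 19 July 2028 + 10 days = 29 July 2028.
The last day of the consultation period: 29 July 2028 + 43 days = 10 September 2028.
Adding 54 calendar days to 10 September 2028 gives 3 November 2028, which is the date on which the service credit becomes due.

3 November 2028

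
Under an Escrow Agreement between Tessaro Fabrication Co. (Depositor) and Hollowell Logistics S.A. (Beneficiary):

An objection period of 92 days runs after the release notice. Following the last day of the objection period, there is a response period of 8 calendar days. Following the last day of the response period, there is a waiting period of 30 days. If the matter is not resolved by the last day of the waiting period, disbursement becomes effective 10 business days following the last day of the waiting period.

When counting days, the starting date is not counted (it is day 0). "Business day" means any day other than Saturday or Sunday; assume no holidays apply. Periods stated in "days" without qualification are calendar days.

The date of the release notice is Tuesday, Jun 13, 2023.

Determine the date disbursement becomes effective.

Adding 92 calendar days to Jun 13, 2023 gives Sep 13, 2023, which is the last day of the objection period.
The last day of the response period: 8 calendar days after Sep 13, 2023 is Sep 21, 2023.
The last day of the waiting period: 30 calendar days after Sep 21, 2023 is Oct 21, 2023.
From Saturday, Oct 21, 2023, 10 business days (Oct 23, Oct 24, Oct 25, Oct 26, Oct 27, Oct 30, Oct 31, Nov 1, Nov 2, Nov 3, skipping weekends) brings us to Friday, Nov 3, 2023, which is the date disbursement becomes effective.

Nov 3, 2023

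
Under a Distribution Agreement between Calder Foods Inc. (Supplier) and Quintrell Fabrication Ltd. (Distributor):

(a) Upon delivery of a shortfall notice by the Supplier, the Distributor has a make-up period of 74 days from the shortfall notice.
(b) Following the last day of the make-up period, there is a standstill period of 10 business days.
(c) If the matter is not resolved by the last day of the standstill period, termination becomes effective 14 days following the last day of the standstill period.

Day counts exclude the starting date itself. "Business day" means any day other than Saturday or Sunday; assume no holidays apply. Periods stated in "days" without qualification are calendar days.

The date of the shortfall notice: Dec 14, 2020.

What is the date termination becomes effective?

The last day of the make-up period: 74 calendar days after Dec 14, 2020 is Feb 26, 2021.
From Friday, Feb 26, 2021, 10 business days (Mar 1, Mar 2, Mar 3, Mar 4, Mar 5, Mar 8, Mar 9, Mar 10, Mar 11, Mar 12, skipping weekends) brings us to Friday, Mar 12, 2021, which is the last day of the standstill period.
Adding 14 calendar days to Mar 12, 2021 gives Mar 26, 2021, which is the date termination becomes effective.

Mar 26, 2021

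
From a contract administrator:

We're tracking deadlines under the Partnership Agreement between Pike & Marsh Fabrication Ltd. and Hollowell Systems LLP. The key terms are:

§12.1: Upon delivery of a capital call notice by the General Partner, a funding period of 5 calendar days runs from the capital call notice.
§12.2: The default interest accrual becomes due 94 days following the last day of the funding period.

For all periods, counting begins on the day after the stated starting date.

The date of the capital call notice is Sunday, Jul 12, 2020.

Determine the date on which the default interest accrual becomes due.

Oct 19, 2020

The last day of the funding period: Jul 12, 2020 + 5 days = Jul 17, 2020.
The date on which the default interest accrual becomes due: 94 calendar days after Jul 17, 2020 is Oct 19, 2020.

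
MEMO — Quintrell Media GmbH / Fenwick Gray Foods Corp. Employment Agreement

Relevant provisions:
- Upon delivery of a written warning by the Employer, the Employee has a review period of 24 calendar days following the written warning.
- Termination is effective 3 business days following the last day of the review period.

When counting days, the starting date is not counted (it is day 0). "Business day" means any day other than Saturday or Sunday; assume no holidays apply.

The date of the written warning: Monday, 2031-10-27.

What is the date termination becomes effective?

2031-11-25

The last day of the review period: 24 calendar days after 2031-10-27 is 2031-11-20.
The date termination becomes effective: counting 3 business days from Thursday, 2031-11-20 (Nov 21, Nov 24, Nov 25, skipping weekends) reaches Tuesday, 2031-11-25.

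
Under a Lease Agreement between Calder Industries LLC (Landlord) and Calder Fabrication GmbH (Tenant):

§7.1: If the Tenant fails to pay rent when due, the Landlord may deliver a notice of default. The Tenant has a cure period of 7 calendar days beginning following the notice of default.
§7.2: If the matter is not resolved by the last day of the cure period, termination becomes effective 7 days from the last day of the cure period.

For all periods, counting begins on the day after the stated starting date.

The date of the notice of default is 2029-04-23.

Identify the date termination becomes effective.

The last day of the cure period: 2029-04-23 + 7 days = 2029-04-30.
Adding 7 calendar days to 2029-04-30 gives 2029-05-07, which is the date termination becomes effective.

2029-05-07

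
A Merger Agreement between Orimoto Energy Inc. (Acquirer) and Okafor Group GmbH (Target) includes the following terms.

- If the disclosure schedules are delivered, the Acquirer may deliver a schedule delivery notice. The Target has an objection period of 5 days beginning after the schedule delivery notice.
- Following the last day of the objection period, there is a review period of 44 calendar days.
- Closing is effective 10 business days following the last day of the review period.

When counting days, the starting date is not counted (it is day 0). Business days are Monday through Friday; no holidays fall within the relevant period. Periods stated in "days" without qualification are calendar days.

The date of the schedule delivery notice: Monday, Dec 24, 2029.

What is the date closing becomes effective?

The last day of the objection period: 5 calendar days after Dec 24, 2029 is Dec 29, 2029.
The last day of the review period: Dec 29, 2029 + 44 days = Feb 11, 2030.
The date closing becomes effective: 10 business days after Monday, Feb 11, 2030, skipping weekends — Feb 12, Feb 13, Feb 14, Feb 15, Feb 18, Feb 19, Feb 20, Feb 21, Feb 22, Feb 25 — lands on Monday, Feb 25, 2030.

Feb 25, 2030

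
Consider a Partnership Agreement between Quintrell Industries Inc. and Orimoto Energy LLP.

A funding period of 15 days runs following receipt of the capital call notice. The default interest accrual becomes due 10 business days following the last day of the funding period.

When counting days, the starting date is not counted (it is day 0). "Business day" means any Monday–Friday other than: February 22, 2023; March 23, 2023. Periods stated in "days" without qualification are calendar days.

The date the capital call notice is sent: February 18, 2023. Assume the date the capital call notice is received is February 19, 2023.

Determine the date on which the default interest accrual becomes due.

Adding 15 calendar days to February 19, 2023 gives March 6, 2023, which is the last day of the funding period.
The date on which the default interest accrual becomes due: 10 business days after Monday, March 6, 2023, skipping weekends — Mar 7, Mar 8, Mar 9, Mar 10, Mar 13, Mar 14, Mar 15, Mar 16, Mar 17, Mar 20 — lands on Monday, March 20, 2023.

March 20, 2023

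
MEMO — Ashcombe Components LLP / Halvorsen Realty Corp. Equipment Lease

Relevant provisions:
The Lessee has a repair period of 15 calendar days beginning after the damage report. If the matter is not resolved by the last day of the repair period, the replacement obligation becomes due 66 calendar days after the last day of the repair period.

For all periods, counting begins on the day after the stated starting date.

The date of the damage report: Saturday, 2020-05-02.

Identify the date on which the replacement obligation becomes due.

2020-07-22

Adding 15 calendar days to 2020-05-02 gives 2020-05-17, which is the last day of the repair period.
Adding 66 calendar days to 2020-05-17 gives 2020-07-22, which is the date on which the replacement obligation becomes due.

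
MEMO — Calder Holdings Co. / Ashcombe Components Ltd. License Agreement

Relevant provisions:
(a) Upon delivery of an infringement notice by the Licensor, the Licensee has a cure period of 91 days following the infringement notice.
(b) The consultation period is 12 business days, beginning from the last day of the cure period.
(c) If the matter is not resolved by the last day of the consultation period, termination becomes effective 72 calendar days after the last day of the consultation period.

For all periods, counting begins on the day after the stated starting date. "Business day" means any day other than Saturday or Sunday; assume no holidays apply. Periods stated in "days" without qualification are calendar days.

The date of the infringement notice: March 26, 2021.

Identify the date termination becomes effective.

September 23, 2021

Adding 91 calendar days to March 26, 2021 gives June 25, 2021, which is the last day of the cure period.
The last day of the consultation period: 12 business days after Friday, June 25, 2021, skipping weekends — Jun 28, Jun 29, Jun 30, Jul 1, …, Jul 9, Jul 12, Jul 13 — lands on Tuesday, July 13, 2021.
The date termination becomes effective: 72 calendar days after July 13, 2021 is September 23, 2021.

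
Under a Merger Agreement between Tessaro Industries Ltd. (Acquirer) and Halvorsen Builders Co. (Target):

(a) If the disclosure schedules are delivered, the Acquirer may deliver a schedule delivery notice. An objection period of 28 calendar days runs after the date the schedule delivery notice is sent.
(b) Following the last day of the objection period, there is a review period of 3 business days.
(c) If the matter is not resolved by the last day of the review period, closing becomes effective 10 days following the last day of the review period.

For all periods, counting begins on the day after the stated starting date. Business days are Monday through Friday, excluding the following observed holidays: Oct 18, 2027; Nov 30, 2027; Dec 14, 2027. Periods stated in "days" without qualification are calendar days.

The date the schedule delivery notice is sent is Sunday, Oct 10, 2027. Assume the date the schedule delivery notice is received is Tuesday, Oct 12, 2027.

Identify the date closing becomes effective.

Nov 20, 2027

Adding 28 calendar days to Oct 10, 2027 gives Nov 7, 2027, which is the last day of the objection period.
From Sunday, Nov 7, 2027, 3 business days (Nov 8, Nov 9, Nov 10, skipping weekends) brings us to Wednesday, Nov 10, 2027, which is the last day of the review period.
The date closing becomes effective: 10 calendar days after Nov 10, 2027 is Nov 20, 2027.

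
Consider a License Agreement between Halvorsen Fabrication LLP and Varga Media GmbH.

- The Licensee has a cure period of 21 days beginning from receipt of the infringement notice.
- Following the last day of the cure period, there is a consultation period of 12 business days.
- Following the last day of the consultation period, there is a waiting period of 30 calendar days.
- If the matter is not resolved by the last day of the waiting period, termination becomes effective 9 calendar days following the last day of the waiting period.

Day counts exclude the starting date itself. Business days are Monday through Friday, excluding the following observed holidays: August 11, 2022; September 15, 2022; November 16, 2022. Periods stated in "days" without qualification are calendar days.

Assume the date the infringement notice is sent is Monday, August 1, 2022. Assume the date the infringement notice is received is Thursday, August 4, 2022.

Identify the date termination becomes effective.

Adding 21 calendar days to August 4, 2022 gives August 25, 2022, which is the last day of the cure period.
The last day of the consultation period: 12 business days after Thursday, August 25, 2022, skipping weekends — Aug 26, Aug 29, Aug 30, Aug 31, …, Sep 8, Sep 9, Sep 12 — lands on Monday, September 12, 2022.
The last day of the waiting period: 30 calendar days after September 12, 2022 is October 12, 2022.
The date termination becomes effective: October 12, 2022 + 9 days = October 21, 2022.

October 21, 2022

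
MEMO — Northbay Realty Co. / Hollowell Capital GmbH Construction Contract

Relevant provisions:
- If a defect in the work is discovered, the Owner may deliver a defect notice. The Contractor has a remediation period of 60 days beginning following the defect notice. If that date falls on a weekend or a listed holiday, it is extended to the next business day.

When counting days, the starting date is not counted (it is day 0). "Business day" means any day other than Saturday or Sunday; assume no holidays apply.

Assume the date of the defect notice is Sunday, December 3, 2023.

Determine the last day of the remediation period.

February 1, 2024

Adding 60 calendar days to December 3, 2023 gives February 1, 2024, which is the last day of the remediation period. February 1, 2024 is a Thursday, so no roll-forward applies.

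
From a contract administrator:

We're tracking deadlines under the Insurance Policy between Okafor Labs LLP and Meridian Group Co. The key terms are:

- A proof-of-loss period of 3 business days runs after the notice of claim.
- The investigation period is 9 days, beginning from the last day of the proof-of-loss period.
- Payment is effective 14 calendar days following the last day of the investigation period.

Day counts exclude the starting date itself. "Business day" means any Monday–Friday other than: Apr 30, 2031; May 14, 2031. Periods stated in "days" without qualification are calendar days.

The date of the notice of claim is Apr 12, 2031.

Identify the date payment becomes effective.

May 9, 2031

From Saturday, Apr 12, 2031, 3 business days (Apr 14, Apr 15, Apr 16, skipping weekends) brings us to Wednesday, Apr 16, 2031, which is the last day of the proof-of-loss period.
The last day of the investigation period: Apr 16, 2031 + 9 days = Apr 25, 2031.
The date payment becomes effective: Apr 25, 2031 + 14 days = May 9, 2031.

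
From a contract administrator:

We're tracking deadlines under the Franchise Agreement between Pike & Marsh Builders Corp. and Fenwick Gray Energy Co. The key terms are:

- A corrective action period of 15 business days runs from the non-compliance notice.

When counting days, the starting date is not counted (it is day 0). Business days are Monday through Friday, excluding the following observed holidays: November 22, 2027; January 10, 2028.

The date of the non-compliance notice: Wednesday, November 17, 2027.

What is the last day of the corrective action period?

December 9, 2027

From Wednesday, November 17, 2027, 15 business days (Nov 18, Nov 19, Nov 23, Nov 24, …, Dec 7, Dec 8, Dec 9, skipping weekends and the listed holiday on Nov 22) brings us to Thursday, December 9, 2027, which is the last day of the corrective action period.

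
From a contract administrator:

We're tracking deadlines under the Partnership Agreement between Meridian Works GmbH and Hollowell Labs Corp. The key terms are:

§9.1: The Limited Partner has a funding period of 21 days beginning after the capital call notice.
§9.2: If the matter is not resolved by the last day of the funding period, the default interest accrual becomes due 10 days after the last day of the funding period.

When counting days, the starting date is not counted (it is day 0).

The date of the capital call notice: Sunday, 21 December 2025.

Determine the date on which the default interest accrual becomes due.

21 January 2026

The last day of the funding period: 21 December 2025 + 21 days = 11 January 2026.
The date on which the default interest accrual becomes due: 11 January 2026 + 10 days = 21 January 2026.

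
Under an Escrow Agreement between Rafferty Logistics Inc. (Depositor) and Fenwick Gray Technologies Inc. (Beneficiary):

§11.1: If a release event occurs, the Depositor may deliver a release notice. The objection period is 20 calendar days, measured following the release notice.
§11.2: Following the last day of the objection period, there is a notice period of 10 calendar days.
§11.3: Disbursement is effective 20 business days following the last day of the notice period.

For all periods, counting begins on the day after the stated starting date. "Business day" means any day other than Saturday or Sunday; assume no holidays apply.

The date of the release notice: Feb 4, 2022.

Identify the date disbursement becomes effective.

Apr 1, 2022

Adding 20 calendar days to Feb 4, 2022 gives Feb 24, 2022, which is the last day of the objection period.
The last day of the notice period: Feb 24, 2022 + 10 days = Mar 6, 2022.
The date disbursement becomes effective: counting 20 business days from Sunday, Mar 6, 2022 (Mar 7, Mar 8, Mar 9, Mar 10, …, Mar 30, Mar 31, Apr 1, skipping weekends) reaches Friday, Apr 1, 2022.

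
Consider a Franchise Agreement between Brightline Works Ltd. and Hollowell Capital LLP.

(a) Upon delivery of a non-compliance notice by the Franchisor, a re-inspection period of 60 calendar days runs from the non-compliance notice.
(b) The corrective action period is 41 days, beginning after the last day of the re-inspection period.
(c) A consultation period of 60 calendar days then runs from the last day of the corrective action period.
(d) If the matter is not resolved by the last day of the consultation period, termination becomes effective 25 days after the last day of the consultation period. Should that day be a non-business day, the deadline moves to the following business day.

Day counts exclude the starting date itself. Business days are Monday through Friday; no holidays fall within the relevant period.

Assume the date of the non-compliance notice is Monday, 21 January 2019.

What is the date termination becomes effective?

26 July 2019

The last day of the re-inspection period: 60 calendar days after 21 January 2019 is 22 March 2019.
The last day of the corrective action period: 22 March 2019 + 41 days = 2 May 2019.
The last day of the consultation period: 2 May 2019 + 60 days = 1 July 2019.
The date termination becomes effective: 1 July 2019 + 25 days = 26 July 2019. 26 July 2019 is a Friday, so no roll-forward applies.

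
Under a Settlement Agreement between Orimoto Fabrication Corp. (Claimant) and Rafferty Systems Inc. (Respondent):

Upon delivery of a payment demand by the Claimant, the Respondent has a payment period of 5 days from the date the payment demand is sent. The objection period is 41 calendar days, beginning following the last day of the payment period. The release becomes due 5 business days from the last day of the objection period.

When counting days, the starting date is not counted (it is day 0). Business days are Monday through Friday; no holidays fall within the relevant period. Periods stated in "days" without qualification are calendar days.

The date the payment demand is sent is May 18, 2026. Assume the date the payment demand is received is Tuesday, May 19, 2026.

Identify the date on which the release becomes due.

The last day of the payment period: 5 calendar days after May 18, 2026 is May 23, 2026.
Adding 41 calendar days to May 23, 2026 gives Jul 3, 2026, which is the last day of the objection period.
The date on which the release becomes due: 5 business days after Friday, Jul 3, 2026, skipping weekends — Jul 6, Jul 7, Jul 8, Jul 9, Jul 10 — lands on Friday, Jul 10, 2026.

Jul 10, 2026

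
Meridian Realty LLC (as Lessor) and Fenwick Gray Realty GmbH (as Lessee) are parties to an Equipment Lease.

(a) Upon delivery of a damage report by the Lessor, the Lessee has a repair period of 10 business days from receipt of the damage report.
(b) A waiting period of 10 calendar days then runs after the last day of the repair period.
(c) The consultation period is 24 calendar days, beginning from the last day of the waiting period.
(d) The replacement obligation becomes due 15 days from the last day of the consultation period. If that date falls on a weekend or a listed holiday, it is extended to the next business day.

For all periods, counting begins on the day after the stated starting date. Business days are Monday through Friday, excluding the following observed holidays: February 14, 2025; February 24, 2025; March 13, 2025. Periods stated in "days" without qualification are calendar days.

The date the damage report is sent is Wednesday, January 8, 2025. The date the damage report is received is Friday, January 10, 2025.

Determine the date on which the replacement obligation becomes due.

The last day of the repair period: 10 business days after Friday, January 10, 2025, skipping weekends — Jan 13, Jan 14, Jan 15, Jan 16, Jan 17, Jan 20, Jan 21, Jan 22, Jan 23, Jan 24 — lands on Friday, January 24, 2025.
Adding 10 calendar days to January 24, 2025 gives February 3, 2025, which is the last day of the waiting period.
Adding 24 calendar days to February 3, 2025 gives February 27, 2025, which is the last day of the consultation period.
The date on which the replacement obligation becomes due: 15 calendar days after February 27, 2025 is March 14, 2025. March 14, 2025 is a Friday and is not a listed holiday, so no roll-forward applies.

March 14, 2025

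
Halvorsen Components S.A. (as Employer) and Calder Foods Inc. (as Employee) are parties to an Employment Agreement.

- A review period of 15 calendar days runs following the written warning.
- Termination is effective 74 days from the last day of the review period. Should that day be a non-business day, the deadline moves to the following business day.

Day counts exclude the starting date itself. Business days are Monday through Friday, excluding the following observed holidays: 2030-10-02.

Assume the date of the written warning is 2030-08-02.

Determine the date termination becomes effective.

2030-10-30

The last day of the review period: 15 calendar days after 2030-08-02 is 2030-08-17.
The date termination becomes effective: 74 calendar days after 2030-08-17 is 2030-10-30. 2030-10-30 is a Wednesday and is not a listed holiday, so no roll-forward applies.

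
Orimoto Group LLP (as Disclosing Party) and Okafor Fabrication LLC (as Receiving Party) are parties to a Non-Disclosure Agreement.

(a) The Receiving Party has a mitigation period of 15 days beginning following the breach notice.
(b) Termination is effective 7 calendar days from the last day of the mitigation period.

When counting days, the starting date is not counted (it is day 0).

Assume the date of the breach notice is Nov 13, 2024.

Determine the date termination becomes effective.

The last day of the mitigation period: Nov 13, 2024 + 15 days = Nov 28, 2024.
Adding 7 calendar days to Nov 28, 2024 gives Dec 5, 2024, which is the date termination becomes effective.

Dec 5, 2024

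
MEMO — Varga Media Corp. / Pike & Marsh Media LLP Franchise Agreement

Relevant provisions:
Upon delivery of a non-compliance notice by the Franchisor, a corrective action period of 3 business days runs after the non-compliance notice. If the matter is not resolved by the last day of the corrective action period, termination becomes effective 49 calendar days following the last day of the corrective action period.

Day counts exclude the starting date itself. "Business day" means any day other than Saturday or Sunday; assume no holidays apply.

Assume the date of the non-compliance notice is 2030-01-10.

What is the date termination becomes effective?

2030-03-05

The last day of the corrective action period: 3 business days after Thursday, 2030-01-10, skipping weekends — Jan 11, Jan 14, Jan 15 — lands on Tuesday, 2030-01-15.
The date termination becomes effective: 49 calendar days after 2030-01-15 is 2030-03-05.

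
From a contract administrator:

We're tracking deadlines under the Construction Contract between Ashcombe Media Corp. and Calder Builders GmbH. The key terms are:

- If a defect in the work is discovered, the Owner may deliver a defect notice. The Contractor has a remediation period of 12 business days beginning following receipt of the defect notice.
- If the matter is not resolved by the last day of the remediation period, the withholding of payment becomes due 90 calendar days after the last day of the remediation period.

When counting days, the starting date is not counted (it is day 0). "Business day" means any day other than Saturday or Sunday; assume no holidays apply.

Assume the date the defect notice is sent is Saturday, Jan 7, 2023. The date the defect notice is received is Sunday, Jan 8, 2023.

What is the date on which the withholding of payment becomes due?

From Sunday, Jan 8, 2023, 12 business days (Jan 9, Jan 10, Jan 11, Jan 12, …, Jan 20, Jan 23, Jan 24, skipping weekends) brings us to Tuesday, Jan 24, 2023, which is the last day of the remediation period.
The date on which the withholding of payment becomes due: Jan 24, 2023 + 90 days = Apr 24, 2023.

Apr 24, 2023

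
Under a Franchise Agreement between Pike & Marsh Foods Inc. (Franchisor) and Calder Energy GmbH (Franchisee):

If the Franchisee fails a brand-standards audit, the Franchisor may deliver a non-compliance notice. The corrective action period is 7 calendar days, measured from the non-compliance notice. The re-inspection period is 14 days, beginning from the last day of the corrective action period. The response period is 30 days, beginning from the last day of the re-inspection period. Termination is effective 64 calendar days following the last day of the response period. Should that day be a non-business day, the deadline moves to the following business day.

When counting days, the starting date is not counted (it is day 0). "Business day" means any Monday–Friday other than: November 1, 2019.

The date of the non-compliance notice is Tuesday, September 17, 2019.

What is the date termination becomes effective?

January 10, 2020

Adding 7 calendar days to September 17, 2019 gives September 24, 2019, which is the last day of the corrective action period.
The last day of the re-inspection period: September 24, 2019 + 14 days = October 8, 2019.
The last day of the response period: 30 calendar days after October 8, 2019 is November 7, 2019.
Adding 64 calendar days to November 7, 2019 gives January 10, 2020, which is the date termination becomes effective. January 10, 2020 is a Friday and is not a listed holiday, so no roll-forward applies.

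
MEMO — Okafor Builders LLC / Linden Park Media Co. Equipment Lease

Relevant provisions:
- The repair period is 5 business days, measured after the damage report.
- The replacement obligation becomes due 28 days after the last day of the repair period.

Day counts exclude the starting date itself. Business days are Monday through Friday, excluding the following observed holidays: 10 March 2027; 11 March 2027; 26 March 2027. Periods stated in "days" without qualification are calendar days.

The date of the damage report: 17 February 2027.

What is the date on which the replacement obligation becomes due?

24 March 2027

From Wednesday, 17 February 2027, 5 business days (Feb 18, Feb 19, Feb 22, Feb 23, Feb 24, skipping weekends) brings us to Wednesday, 24 February 2027, which is the last day of the repair period.
The date on which the replacement obligation becomes due: 24 February 2027 + 28 days = 24 March 2027.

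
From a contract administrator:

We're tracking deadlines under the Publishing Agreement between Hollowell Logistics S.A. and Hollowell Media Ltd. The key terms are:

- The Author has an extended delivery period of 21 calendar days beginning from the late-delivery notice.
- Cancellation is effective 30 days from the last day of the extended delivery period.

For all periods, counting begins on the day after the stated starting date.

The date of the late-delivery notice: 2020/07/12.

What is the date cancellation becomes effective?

The last day of the extended delivery period: 2020/07/12 + 21 days = 2020/08/02.
The date cancellation becomes effective: 2020/08/02 + 30 days = 2020/09/01.

2020/09/01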